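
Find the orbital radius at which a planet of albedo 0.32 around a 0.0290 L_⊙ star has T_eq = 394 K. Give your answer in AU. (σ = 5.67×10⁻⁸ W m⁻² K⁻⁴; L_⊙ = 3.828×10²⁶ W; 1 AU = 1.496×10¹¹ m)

d ≈ 0.0701 AU

L = 0.0290 × 3.828×10²⁶ = 1.11×10²⁵ W.
From T_eq⁴ = L(1−A)/(16πσd²): d = √[L(1−A)/(16πσT_eq⁴)].
d = √[1.11×10²⁵ × 0.68 / (16π × 5.67×10⁻⁸ × (394)⁴)] = 1.05×10¹⁰ m = 0.0701 AU.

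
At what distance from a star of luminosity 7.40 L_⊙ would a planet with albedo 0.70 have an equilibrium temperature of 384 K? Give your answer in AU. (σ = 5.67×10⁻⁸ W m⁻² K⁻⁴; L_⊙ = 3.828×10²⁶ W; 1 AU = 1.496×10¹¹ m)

L = 7.40 × 3.828×10²⁶ = 2.83×10²⁷ W.
From T_eq⁴ = L(1−A)/(16πσd²): d = √[L(1−A)/(16πσT_eq⁴)].
d = √[2.83×10²⁷ × 0.30 / (16π × 5.67×10⁻⁸ × (384)⁴)] = 1.17×10¹¹ m = 0.783 AU.

d ≈ 0.783 AU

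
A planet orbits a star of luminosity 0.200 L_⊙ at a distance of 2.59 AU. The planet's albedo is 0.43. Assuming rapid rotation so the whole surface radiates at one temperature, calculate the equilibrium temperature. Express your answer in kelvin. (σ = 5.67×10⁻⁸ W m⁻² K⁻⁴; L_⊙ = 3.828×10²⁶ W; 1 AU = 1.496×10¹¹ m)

T_eq ≈ 100 K

d = 2.59 AU = 3.87×10¹¹ m.
L = 0.200 × 3.828×10²⁶ = 7.66×10²⁵ W.
Flux: S = L/(4πd²) = 7.66×10²⁵/(4π×(3.87×10¹¹)²) = 40.6 W m⁻².
Energy balance: absorbed = emitted ⇒ πR²·S(1−A) = 4πR²·σT_eq⁴, so T_eq⁴ = S(1−A)/(4σ).
T_eq = [40.6 × 0.57 / (4 × 5.67×10⁻⁸)]^(1/4) = (1.02×10⁸)^(1/4) = 100 K.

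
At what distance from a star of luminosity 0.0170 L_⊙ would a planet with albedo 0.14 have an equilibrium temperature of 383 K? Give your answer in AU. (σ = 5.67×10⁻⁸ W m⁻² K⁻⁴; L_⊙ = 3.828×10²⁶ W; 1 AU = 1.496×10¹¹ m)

L = 0.0170 × 3.828×10²⁶ = 6.51×10²⁴ W.
From T_eq⁴ = L(1−A)/(16πσd²): d = √[L(1−A)/(16πσT_eq⁴)].
d = √[6.51×10²⁴ × 0.86 / (16π × 5.67×10⁻⁸ × (383)⁴)] = 9.55×10⁹ m = 0.0639 AU.

d ≈ 0.0639 AU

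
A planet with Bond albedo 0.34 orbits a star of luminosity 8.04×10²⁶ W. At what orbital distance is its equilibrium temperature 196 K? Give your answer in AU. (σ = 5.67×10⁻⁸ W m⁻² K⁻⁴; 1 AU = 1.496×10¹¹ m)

From T_eq⁴ = L(1−A)/(16πσd²): d = √[L(1−A)/(16πσT_eq⁴)].
d = √[8.04×10²⁶ × 0.66 / (16π × 5.67×10⁻⁸ × (196)⁴)] = 3.55×10¹¹ m = 2.37 AU.

d ≈ 2.37 AU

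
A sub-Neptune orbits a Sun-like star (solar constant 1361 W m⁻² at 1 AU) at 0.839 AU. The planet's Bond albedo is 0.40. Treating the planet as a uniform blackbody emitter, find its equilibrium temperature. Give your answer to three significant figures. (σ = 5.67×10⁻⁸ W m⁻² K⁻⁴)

Flux at 0.839 AU: S = 1361/0.839² = 1930 W m⁻².
Energy balance: absorbed = emitted ⇒ πR²·S(1−A) = 4πR²·σT_eq⁴, so T_eq⁴ = S(1−A)/(4σ).
T_eq = [1930 × 0.60 / (4 × 5.67×10⁻⁸)]^(1/4) = (5.11×10⁹)^(1/4) = 267 K.

T_eq ≈ 267 K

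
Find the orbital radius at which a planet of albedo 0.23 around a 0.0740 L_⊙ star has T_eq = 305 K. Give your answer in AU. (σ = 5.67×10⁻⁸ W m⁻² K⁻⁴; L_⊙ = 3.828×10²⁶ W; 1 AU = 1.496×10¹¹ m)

d ≈ 0.199 AU

L = 0.0740 × 3.828×10²⁶ = 2.83×10²⁵ W.
From T_eq⁴ = L(1−A)/(16πσd²): d = √[L(1−A)/(16πσT_eq⁴)].
d = √[2.83×10²⁵ × 0.77 / (16π × 5.67×10⁻⁸ × (305)⁴)] = 2.97×10¹⁰ m = 0.199 AU.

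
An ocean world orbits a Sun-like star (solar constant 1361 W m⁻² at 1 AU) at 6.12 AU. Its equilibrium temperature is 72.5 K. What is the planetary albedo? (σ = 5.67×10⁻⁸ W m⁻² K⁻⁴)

A ≈ 0.83

Flux at 6.12 AU: S = 1361/6.12² = 36.3 W m⁻².
From T_eq⁴ = S(1−A)/(4σ): 1−A = 4σT_eq⁴/S.
1−A = 4 × 5.67×10⁻⁸ × (72.5)⁴ / 36.3 = 0.172.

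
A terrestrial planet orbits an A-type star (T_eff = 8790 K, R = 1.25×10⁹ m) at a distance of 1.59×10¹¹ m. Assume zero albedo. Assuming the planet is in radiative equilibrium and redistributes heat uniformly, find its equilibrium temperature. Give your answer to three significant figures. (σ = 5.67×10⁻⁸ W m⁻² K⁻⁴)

L = 4πR_⋆²σT_⋆⁴ = 4π(1.25×10⁹)² × 5.67×10⁻⁸ × (8790)⁴ = 6.65×10²⁷ W.
S = L/(4πd²) = 2.09×10⁴ W m⁻².
Energy balance: absorbed = emitted ⇒ πR²·S(1−A) = 4πR²·σT_eq⁴, so T_eq⁴ = S(1−A)/(4σ).
T_eq = [2.09×10⁴ × 1.00 / (4 × 5.67×10⁻⁸)]^(1/4) = (9.22×10¹⁰)^(1/4) = 551 K.

T_eq ≈ 551 K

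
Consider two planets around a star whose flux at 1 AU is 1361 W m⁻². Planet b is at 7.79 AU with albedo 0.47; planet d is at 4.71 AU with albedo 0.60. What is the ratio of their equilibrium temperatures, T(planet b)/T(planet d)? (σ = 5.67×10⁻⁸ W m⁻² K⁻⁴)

T_eq = [S₀(1−A)/(4σd²)]^(1/4), so T ∝ (1−A)^(1/4) / √d.
T₁ = [1361×0.53/(4×5.67×10⁻⁸×7.79²)]^(1/4) = 85.09 K.
T₂ = [1361×0.40/(4×5.67×10⁻⁸×4.71²)]^(1/4) = 101.99 K.

T₁/T₂ ≈ 0.834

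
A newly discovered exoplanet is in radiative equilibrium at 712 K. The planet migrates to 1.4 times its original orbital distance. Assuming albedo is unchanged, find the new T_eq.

T_eq ∝ L^(1/4) · d^(−1/2).
T′ = 712 / 1.4^(1/2) = 602 K.

T_eq ≈ 602 K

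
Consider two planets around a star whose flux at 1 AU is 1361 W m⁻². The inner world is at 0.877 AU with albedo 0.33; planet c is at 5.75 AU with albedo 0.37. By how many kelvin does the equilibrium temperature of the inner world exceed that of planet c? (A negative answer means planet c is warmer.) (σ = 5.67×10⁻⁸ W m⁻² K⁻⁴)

T_eq = [S₀(1−A)/(4σd²)]^(1/4), so T ∝ (1−A)^(1/4) / √d.
T₁ = [1361×0.67/(4×5.67×10⁻⁸×0.877²)]^(1/4) = 268.89 K.
T₂ = [1361×0.63/(4×5.67×10⁻⁸×5.75²)]^(1/4) = 103.41 K.

ΔT ≈ 165.5 K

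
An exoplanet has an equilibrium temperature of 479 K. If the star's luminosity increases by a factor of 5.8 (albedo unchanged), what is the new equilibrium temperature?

T_eq ≈ 743 K

T_eq ∝ L^(1/4) · d^(−1/2).
T′ = 479 × 5.8^(1/4) = 743 K.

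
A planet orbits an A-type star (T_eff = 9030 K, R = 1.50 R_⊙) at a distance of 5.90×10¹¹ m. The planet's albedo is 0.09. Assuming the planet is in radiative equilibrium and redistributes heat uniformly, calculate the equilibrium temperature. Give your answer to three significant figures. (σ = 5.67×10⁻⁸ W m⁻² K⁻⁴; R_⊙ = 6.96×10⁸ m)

R_⋆ = 1.50 × 6.96×10⁸ = 1.04×10⁹ m.
L = 4πR_⋆²σT_⋆⁴ = 4π(1.04×10⁹)² × 5.67×10⁻⁸ × (9030)⁴ = 5.16×10²⁷ W.
S = L/(4πd²) = 1180 W m⁻².
Energy balance: absorbed = emitted ⇒ πR²·S(1−A) = 4πR²·σT_eq⁴, so T_eq⁴ = S(1−A)/(4σ).
T_eq = [1180 × 0.91 / (4 × 5.67×10⁻⁸)]^(1/4) = (4.74×10⁹)^(1/4) = 262 K.

T_eq ≈ 262 K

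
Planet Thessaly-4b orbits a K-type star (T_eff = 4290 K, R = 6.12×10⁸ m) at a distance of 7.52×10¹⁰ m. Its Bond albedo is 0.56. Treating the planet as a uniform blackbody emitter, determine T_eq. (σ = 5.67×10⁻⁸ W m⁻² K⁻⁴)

L = 4πR_⋆²σT_⋆⁴ = 4π(6.12×10⁸)² × 5.67×10⁻⁸ × (4290)⁴ = 9.04×10²⁵ W.
S = L/(4πd²) = 1270 W m⁻².
Energy balance: absorbed = emitted ⇒ πR²·S(1−A) = 4πR²·σT_eq⁴, so T_eq⁴ = S(1−A)/(4σ).
T_eq = [1270 × 0.44 / (4 × 5.67×10⁻⁸)]^(1/4) = (2.47×10⁹)^(1/4) = 223 K.

T_eq ≈ 223 K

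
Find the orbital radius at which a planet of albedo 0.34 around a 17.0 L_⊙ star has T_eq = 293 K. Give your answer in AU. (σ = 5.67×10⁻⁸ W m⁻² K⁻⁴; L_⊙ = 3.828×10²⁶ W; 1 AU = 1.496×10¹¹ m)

d ≈ 3.02 AU

L = 17.0 × 3.828×10²⁶ = 6.51×10²⁷ W.
From T_eq⁴ = L(1−A)/(16πσd²): d = √[L(1−A)/(16πσT_eq⁴)].
d = √[6.51×10²⁷ × 0.66 / (16π × 5.67×10⁻⁸ × (293)⁴)] = 4.52×10¹¹ m = 3.02 AU.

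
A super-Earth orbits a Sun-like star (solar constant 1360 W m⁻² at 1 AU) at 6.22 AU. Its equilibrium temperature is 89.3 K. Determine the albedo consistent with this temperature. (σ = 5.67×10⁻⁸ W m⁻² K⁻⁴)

Flux at 6.22 AU: S = 1360/6.22² = 35.2 W m⁻².
From T_eq⁴ = S(1−A)/(4σ): 1−A = 4σT_eq⁴/S.
1−A = 4 × 5.67×10⁻⁸ × (89.3)⁴ / 35.2 = 0.410.

A ≈ 0.59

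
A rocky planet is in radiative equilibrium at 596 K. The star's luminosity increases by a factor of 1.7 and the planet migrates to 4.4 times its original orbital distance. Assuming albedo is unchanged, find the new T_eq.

T_eq ≈ 324 K

T_eq ∝ L^(1/4) · d^(−1/2).
T′ = 596 × 1.7^(1/4) / 4.4^(1/2) = 324 K.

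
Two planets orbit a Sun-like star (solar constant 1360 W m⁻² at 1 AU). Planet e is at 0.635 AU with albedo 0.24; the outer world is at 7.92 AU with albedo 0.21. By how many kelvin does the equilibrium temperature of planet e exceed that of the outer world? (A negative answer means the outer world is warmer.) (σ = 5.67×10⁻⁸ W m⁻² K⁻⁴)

ΔT ≈ 232.8 K

T_eq = [S₀(1−A)/(4σd²)]^(1/4), so T ∝ (1−A)^(1/4) / √d.
T₁ = [1360×0.76/(4×5.67×10⁻⁸×0.635²)]^(1/4) = 326.05 K.
T₂ = [1360×0.79/(4×5.67×10⁻⁸×7.92²)]^(1/4) = 93.22 K.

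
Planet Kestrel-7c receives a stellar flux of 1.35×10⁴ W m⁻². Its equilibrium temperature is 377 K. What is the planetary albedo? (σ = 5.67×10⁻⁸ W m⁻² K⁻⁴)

A ≈ 0.66

From T_eq⁴ = S(1−A)/(4σ): 1−A = 4σT_eq⁴/S.
1−A = 4 × 5.67×10⁻⁸ × (377)⁴ / 1.35×10⁴ = 0.339.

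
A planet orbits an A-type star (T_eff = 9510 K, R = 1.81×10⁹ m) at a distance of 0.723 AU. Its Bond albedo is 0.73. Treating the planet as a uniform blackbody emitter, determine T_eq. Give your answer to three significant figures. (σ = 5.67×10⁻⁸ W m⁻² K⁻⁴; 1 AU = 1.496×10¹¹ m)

d = 0.723 AU = 1.08×10¹¹ m.
L = 4πR_⋆²σT_⋆⁴ = 4π(1.81×10⁹)² × 5.67×10⁻⁸ × (9510)⁴ = 1.91×10²⁸ W.
S = L/(4πd²) = 1.30×10⁵ W m⁻².
Energy balance: absorbed = emitted ⇒ πR²·S(1−A) = 4πR²·σT_eq⁴, so T_eq⁴ = S(1−A)/(4σ).
T_eq = [1.30×10⁵ × 0.27 / (4 × 5.67×10⁻⁸)]^(1/4) = (1.55×10¹¹)^(1/4) = 627 K.

T_eq ≈ 627 K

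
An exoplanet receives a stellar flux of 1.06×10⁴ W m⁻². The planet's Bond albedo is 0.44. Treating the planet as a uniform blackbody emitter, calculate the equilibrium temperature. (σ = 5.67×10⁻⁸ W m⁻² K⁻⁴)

T_eq ≈ 402 K

Energy balance: absorbed = emitted ⇒ πR²·S(1−A) = 4πR²·σT_eq⁴, so T_eq⁴ = S(1−A)/(4σ).
T_eq = [1.06×10⁴ × 0.56 / (4 × 5.67×10⁻⁸)]^(1/4) = (2.62×10¹⁰)^(1/4) = 402 K.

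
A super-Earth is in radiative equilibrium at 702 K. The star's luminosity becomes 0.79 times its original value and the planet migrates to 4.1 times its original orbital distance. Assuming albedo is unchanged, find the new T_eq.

T_eq ∝ L^(1/4) · d^(−1/2).
T′ = 702 × 0.79^(1/4) / 4.1^(1/2) = 327 K.

T_eq ≈ 327 K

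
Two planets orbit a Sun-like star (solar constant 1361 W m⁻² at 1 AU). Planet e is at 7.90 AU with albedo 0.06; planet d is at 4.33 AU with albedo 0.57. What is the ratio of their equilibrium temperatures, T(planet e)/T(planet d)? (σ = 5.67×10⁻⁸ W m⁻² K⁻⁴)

T₁/T₂ ≈ 0.900

T_eq = [S₀(1−A)/(4σd²)]^(1/4), so T ∝ (1−A)^(1/4) / √d.
T₁ = [1361×0.94/(4×5.67×10⁻⁸×7.90²)]^(1/4) = 97.50 K.
T₂ = [1361×0.43/(4×5.67×10⁻⁸×4.33²)]^(1/4) = 108.31 K.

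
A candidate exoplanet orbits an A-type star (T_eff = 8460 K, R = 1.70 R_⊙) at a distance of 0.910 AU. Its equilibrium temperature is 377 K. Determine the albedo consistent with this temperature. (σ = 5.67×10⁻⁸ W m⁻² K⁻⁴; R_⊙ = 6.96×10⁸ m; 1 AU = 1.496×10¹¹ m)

R_⋆ = 1.70 × 6.96×10⁸ = 1.18×10⁹ m.
d = 0.910 AU = 1.36×10¹¹ m.
L = 4πR_⋆²σT_⋆⁴ = 4π(1.18×10⁹)² × 5.67×10⁻⁸ × (8460)⁴ = 5.11×10²⁷ W.
S = L/(4πd²) = 2.19×10⁴ W m⁻².
From T_eq⁴ = S(1−A)/(4σ): 1−A = 4σT_eq⁴/S.
1−A = 4 × 5.67×10⁻⁸ × (377)⁴ / 2.19×10⁴ = 0.209.

A ≈ 0.79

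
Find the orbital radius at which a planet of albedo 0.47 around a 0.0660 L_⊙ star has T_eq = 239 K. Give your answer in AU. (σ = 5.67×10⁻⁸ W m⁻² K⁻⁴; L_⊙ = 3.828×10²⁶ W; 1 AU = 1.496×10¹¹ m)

d ≈ 0.254 AU

L = 0.0660 × 3.828×10²⁶ = 2.53×10²⁵ W.
From T_eq⁴ = L(1−A)/(16πσd²): d = √[L(1−A)/(16πσT_eq⁴)].
d = √[2.53×10²⁵ × 0.53 / (16π × 5.67×10⁻⁸ × (239)⁴)] = 3.79×10¹⁰ m = 0.254 AU.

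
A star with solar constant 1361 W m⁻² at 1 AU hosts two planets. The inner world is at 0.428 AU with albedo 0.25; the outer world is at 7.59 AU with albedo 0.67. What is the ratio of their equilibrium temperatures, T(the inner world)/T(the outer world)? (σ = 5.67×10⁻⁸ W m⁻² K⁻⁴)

T₁/T₂ ≈ 5.171

T_eq = [S₀(1−A)/(4σd²)]^(1/4), so T ∝ (1−A)^(1/4) / √d.
T₁ = [1361×0.75/(4×5.67×10⁻⁸×0.428²)]^(1/4) = 395.91 K.
T₂ = [1361×0.33/(4×5.67×10⁻⁸×7.59²)]^(1/4) = 76.57 K.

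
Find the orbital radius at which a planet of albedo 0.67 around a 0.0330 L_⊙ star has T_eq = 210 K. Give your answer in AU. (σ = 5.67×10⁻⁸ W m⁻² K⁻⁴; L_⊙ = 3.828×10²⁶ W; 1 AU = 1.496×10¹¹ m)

L = 0.0330 × 3.828×10²⁶ = 1.26×10²⁵ W.
From T_eq⁴ = L(1−A)/(16πσd²): d = √[L(1−A)/(16πσT_eq⁴)].
d = √[1.26×10²⁵ × 0.33 / (16π × 5.67×10⁻⁸ × (210)⁴)] = 2.74×10¹⁰ m = 0.183 AU.

d ≈ 0.183 AU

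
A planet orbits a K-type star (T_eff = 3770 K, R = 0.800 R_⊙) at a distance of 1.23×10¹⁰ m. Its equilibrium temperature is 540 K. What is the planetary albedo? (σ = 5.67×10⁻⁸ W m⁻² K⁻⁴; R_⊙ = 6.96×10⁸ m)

A ≈ 0.18

R_⋆ = 0.800 × 6.96×10⁸ = 5.57×10⁸ m.
L = 4πR_⋆²σT_⋆⁴ = 4π(5.57×10⁸)² × 5.67×10⁻⁸ × (3770)⁴ = 4.46×10²⁵ W.
S = L/(4πd²) = 2.35×10⁴ W m⁻².
From T_eq⁴ = S(1−A)/(4σ): 1−A = 4σT_eq⁴/S.
1−A = 4 × 5.67×10⁻⁸ × (540)⁴ / 2.35×10⁴ = 0.822.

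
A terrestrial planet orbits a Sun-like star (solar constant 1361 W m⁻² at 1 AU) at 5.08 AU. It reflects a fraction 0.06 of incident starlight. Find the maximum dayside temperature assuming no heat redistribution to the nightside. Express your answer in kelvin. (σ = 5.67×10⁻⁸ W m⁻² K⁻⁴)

T_ss ≈ 172 K

Flux at 5.08 AU: S = 1361/5.08² = 52.7 W m⁻².
With no redistribution each surface element balances locally: S(1−A) = σT⁴.
T = [52.7 × 0.94 / 5.67×10⁻⁸]^(1/4) = (8.74×10⁸)^(1/4) = 172 K.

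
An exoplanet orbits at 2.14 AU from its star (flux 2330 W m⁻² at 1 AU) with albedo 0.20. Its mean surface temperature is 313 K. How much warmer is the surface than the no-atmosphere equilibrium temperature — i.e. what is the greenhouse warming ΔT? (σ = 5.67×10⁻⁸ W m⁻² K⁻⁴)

S = 2330/2.14² = 508.8 W m⁻².
T_eq = [S(1−A)/(4σ)]^(1/4) = [508.8×0.80/(4×5.67×10⁻⁸)]^(1/4) = 205.8 K.
ΔT = T_surf − T_eq = 313 − 205.8.

ΔT ≈ 107.2 K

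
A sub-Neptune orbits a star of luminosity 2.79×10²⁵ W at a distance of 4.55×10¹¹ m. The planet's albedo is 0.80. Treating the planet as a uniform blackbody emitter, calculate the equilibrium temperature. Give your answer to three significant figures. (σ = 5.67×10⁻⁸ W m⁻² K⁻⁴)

Flux: S = L/(4πd²) = 2.79×10²⁵/(4π×(4.55×10¹¹)²) = 10.7 W m⁻².
Energy balance: absorbed = emitted ⇒ πR²·S(1−A) = 4πR²·σT_eq⁴, so T_eq⁴ = S(1−A)/(4σ).
T_eq = [10.7 × 0.20 / (4 × 5.67×10⁻⁸)]^(1/4) = (9.46×10⁶)^(1/4) = 55.5 K.

T_eq ≈ 55.5 K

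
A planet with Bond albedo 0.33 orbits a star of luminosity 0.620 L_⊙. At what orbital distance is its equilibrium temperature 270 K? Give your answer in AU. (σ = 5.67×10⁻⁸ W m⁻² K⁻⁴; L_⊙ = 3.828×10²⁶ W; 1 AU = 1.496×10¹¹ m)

L = 0.620 × 3.828×10²⁶ = 2.37×10²⁶ W.
From T_eq⁴ = L(1−A)/(16πσd²): d = √[L(1−A)/(16πσT_eq⁴)].
d = √[2.37×10²⁶ × 0.67 / (16π × 5.67×10⁻⁸ × (270)⁴)] = 1.02×10¹¹ m = 0.685 AU.

d ≈ 0.685 AU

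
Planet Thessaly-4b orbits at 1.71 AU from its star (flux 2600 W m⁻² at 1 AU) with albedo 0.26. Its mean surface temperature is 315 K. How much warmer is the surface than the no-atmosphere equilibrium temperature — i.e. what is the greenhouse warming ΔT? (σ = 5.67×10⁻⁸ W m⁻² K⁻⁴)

ΔT ≈ 82.9 K

S = 2600/1.71² = 889.2 W m⁻².
T_eq = [S(1−A)/(4σ)]^(1/4) = [889.2×0.74/(4×5.67×10⁻⁸)]^(1/4) = 232.1 K.
ΔT = T_surf − T_eq = 315 − 232.1.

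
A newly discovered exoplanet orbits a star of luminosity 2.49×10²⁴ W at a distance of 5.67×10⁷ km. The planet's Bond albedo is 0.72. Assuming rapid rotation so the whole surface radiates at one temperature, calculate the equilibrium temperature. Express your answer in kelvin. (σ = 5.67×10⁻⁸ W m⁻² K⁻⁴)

d = 5.67×10⁷ km = 5.67×10¹⁰ m.
Flux: S = L/(4πd²) = 2.49×10²⁴/(4π×(5.67×10¹⁰)²) = 61.6 W m⁻².
Energy balance: absorbed = emitted ⇒ πR²·S(1−A) = 4πR²·σT_eq⁴, so T_eq⁴ = S(1−A)/(4σ).
T_eq = [61.6 × 0.28 / (4 × 5.67×10⁻⁸)]^(1/4) = (7.61×10⁷)^(1/4) = 93.4 K.

T_eq ≈ 93.4 K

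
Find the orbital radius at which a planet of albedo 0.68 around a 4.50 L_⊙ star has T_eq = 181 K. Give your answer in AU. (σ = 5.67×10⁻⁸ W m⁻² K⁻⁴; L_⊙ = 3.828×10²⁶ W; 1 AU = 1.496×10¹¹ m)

L = 4.50 × 3.828×10²⁶ = 1.72×10²⁷ W.
From T_eq⁴ = L(1−A)/(16πσd²): d = √[L(1−A)/(16πσT_eq⁴)].
d = √[1.72×10²⁷ × 0.32 / (16π × 5.67×10⁻⁸ × (181)⁴)] = 4.25×10¹¹ m = 2.84 AU.

d ≈ 2.84 AU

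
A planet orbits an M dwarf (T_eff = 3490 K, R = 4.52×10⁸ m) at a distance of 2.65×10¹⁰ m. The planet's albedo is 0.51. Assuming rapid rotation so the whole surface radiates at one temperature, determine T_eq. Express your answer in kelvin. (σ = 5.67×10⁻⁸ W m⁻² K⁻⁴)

L = 4πR_⋆²σT_⋆⁴ = 4π(4.52×10⁸)² × 5.67×10⁻⁸ × (3490)⁴ = 2.16×10²⁵ W.
S = L/(4πd²) = 2450 W m⁻².
Energy balance: absorbed = emitted ⇒ πR²·S(1−A) = 4πR²·σT_eq⁴, so T_eq⁴ = S(1−A)/(4σ).
T_eq = [2450 × 0.49 / (4 × 5.67×10⁻⁸)]^(1/4) = (5.29×10⁹)^(1/4) = 270 K.

T_eq ≈ 270 K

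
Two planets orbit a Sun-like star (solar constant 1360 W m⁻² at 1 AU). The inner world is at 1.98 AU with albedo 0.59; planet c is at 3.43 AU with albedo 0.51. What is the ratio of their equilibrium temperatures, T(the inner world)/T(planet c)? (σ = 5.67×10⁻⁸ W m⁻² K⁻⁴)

T₁/T₂ ≈ 1.259

T_eq = [S₀(1−A)/(4σd²)]^(1/4), so T ∝ (1−A)^(1/4) / √d.
T₁ = [1360×0.41/(4×5.67×10⁻⁸×1.98²)]^(1/4) = 158.25 K.
T₂ = [1360×0.49/(4×5.67×10⁻⁸×3.43²)]^(1/4) = 125.71 K.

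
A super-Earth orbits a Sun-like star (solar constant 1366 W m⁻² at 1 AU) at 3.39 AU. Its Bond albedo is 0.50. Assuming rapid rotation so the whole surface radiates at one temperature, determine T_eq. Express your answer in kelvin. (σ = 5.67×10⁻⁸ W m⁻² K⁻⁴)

T_eq ≈ 127 K

Flux at 3.39 AU: S = 1366/3.39² = 119 W m⁻².
Energy balance: absorbed = emitted ⇒ πR²·S(1−A) = 4πR²·σT_eq⁴, so T_eq⁴ = S(1−A)/(4σ).
T_eq = [119 × 0.50 / (4 × 5.67×10⁻⁸)]^(1/4) = (2.62×10⁸)^(1/4) = 127 K.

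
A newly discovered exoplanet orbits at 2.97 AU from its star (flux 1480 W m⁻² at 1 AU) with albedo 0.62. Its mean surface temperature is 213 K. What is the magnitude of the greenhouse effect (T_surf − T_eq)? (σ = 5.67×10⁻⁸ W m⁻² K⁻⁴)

S = 1480/2.97² = 167.8 W m⁻².
T_eq = [S(1−A)/(4σ)]^(1/4) = [167.8×0.38/(4×5.67×10⁻⁸)]^(1/4) = 129.5 K.
ΔT = T_surf − T_eq = 213 − 129.5.

ΔT ≈ 83.5 K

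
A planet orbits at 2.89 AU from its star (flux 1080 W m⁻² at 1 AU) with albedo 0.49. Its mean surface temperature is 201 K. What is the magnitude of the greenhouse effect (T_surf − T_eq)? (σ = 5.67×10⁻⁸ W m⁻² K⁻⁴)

S = 1080/2.89² = 129.3 W m⁻².
T_eq = [S(1−A)/(4σ)]^(1/4) = [129.3×0.51/(4×5.67×10⁻⁸)]^(1/4) = 130.6 K.
ΔT = T_surf − T_eq = 201 − 130.6.

ΔT ≈ 70.4 K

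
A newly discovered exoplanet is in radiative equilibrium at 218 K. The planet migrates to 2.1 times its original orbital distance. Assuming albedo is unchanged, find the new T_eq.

T_eq ∝ L^(1/4) · d^(−1/2).
T′ = 218 / 2.1^(1/2) = 150 K.

T_eq ≈ 150 K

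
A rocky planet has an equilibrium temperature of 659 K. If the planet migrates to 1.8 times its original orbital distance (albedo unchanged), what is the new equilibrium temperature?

T_eq ≈ 491 K

T_eq ∝ L^(1/4) · d^(−1/2).
T′ = 659 / 1.8^(1/2) = 491 K.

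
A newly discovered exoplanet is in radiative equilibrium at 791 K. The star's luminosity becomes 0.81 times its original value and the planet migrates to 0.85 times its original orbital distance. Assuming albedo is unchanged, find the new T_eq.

T_eq ∝ L^(1/4) · d^(−1/2).
T′ = 791 × 0.81^(1/4) / 0.85^(1/2) = 814 K.

T_eq ≈ 814 K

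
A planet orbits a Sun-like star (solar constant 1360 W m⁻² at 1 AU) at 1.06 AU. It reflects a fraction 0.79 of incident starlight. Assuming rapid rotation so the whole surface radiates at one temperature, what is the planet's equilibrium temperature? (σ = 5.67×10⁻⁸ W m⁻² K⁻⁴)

Flux at 1.06 AU: S = 1360/1.06² = 1210 W m⁻².
Energy balance: absorbed = emitted ⇒ πR²·S(1−A) = 4πR²·σT_eq⁴, so T_eq⁴ = S(1−A)/(4σ).
T_eq = [1210 × 0.21 / (4 × 5.67×10⁻⁸)]^(1/4) = (1.12×10⁹)^(1/4) = 183 K.

T_eq ≈ 183 K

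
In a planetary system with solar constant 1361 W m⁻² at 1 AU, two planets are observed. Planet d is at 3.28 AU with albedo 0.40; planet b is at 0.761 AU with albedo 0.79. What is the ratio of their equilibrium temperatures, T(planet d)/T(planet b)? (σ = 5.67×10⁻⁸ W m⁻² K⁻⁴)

T₁/T₂ ≈ 0.626

T_eq = [S₀(1−A)/(4σd²)]^(1/4), so T ∝ (1−A)^(1/4) / √d.
T₁ = [1361×0.60/(4×5.67×10⁻⁸×3.28²)]^(1/4) = 135.26 K.
T₂ = [1361×0.21/(4×5.67×10⁻⁸×0.761²)]^(1/4) = 215.98 K.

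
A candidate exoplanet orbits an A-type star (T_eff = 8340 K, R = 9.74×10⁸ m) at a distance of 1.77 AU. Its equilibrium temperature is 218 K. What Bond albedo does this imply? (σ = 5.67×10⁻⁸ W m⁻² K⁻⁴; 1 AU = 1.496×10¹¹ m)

d = 1.77 AU = 2.65×10¹¹ m.
L = 4πR_⋆²σT_⋆⁴ = 4π(9.74×10⁸)² × 5.67×10⁻⁸ × (8340)⁴ = 3.27×10²⁷ W.
S = L/(4πd²) = 3710 W m⁻².
From T_eq⁴ = S(1−A)/(4σ): 1−A = 4σT_eq⁴/S.
1−A = 4 × 5.67×10⁻⁸ × (218)⁴ / 3710 = 0.138.

A ≈ 0.86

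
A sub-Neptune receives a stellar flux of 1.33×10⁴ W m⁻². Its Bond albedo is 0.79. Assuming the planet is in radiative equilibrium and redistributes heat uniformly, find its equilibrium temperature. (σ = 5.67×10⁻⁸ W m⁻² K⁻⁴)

T_eq ≈ 333 K

Energy balance: absorbed = emitted ⇒ πR²·S(1−A) = 4πR²·σT_eq⁴, so T_eq⁴ = S(1−A)/(4σ).
T_eq = [1.33×10⁴ × 0.21 / (4 × 5.67×10⁻⁸)]^(1/4) = (1.23×10¹⁰)^(1/4) = 333 K.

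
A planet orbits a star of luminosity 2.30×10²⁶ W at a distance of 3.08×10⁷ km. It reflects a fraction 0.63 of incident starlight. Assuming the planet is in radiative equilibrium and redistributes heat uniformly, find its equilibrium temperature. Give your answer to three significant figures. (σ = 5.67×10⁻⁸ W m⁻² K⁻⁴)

T_eq ≈ 421 K

d = 3.08×10⁷ km = 3.08×10¹⁰ m.
Flux: S = L/(4πd²) = 2.30×10²⁶/(4π×(3.08×10¹⁰)²) = 1.93×10⁴ W m⁻².
Energy balance: absorbed = emitted ⇒ πR²·S(1−A) = 4πR²·σT_eq⁴, so T_eq⁴ = S(1−A)/(4σ).
T_eq = [1.93×10⁴ × 0.37 / (4 × 5.67×10⁻⁸)]^(1/4) = (3.15×10¹⁰)^(1/4) = 421 K.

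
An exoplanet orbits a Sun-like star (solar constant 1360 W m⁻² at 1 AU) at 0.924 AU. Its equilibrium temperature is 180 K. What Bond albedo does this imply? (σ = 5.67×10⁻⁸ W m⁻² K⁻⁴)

Flux at 0.924 AU: S = 1360/0.924² = 1590 W m⁻².
From T_eq⁴ = S(1−A)/(4σ): 1−A = 4σT_eq⁴/S.
1−A = 4 × 5.67×10⁻⁸ × (180)⁴ / 1590 = 0.149.

A ≈ 0.85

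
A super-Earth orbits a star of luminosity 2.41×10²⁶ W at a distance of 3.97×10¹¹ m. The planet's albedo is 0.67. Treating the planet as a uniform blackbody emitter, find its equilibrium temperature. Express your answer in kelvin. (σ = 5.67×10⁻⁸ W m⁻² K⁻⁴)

T_eq ≈ 115 K

Flux: S = L/(4πd²) = 2.41×10²⁶/(4π×(3.97×10¹¹)²) = 122 W m⁻².
Energy balance: absorbed = emitted ⇒ πR²·S(1−A) = 4πR²·σT_eq⁴, so T_eq⁴ = S(1−A)/(4σ).
T_eq = [122 × 0.33 / (4 × 5.67×10⁻⁸)]^(1/4) = (1.77×10⁸)^(1/4) = 115 K.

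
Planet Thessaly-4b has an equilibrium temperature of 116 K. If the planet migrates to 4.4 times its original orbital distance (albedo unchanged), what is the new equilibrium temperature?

T_eq ∝ L^(1/4) · d^(−1/2).
T′ = 116 / 4.4^(1/2) = 55.3 K.

T_eq ≈ 55.3 K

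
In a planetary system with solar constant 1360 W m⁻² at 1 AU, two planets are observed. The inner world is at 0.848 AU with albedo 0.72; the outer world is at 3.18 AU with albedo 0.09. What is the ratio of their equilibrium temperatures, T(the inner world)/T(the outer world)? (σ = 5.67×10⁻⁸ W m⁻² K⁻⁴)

T_eq = [S₀(1−A)/(4σd²)]^(1/4), so T ∝ (1−A)^(1/4) / √d.
T₁ = [1360×0.28/(4×5.67×10⁻⁸×0.848²)]^(1/4) = 219.82 K.
T₂ = [1360×0.91/(4×5.67×10⁻⁸×3.18²)]^(1/4) = 152.41 K.

T₁/T₂ ≈ 1.442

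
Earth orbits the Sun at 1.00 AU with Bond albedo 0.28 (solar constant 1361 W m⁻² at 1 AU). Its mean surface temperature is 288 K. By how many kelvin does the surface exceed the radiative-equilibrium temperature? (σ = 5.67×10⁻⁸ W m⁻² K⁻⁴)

ΔT ≈ 31.6 K

S = 1361/1.00² = 1361 W m⁻².
T_eq = [S(1−A)/(4σ)]^(1/4) = [1361×0.72/(4×5.67×10⁻⁸)]^(1/4) = 256.4 K.
ΔT = T_surf − T_eq = 288 − 256.4.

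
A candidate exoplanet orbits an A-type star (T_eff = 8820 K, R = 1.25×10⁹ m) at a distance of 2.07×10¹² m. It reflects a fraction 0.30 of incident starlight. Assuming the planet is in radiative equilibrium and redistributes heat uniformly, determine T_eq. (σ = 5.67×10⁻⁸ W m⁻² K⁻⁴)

L = 4πR_⋆²σT_⋆⁴ = 4π(1.25×10⁹)² × 5.67×10⁻⁸ × (8820)⁴ = 6.74×10²⁷ W.
S = L/(4πd²) = 125 W m⁻².
Energy balance: absorbed = emitted ⇒ πR²·S(1−A) = 4πR²·σT_eq⁴, so T_eq⁴ = S(1−A)/(4σ).
T_eq = [125 × 0.70 / (4 × 5.67×10⁻⁸)]^(1/4) = (3.86×10⁸)^(1/4) = 140 K.

T_eq ≈ 140 K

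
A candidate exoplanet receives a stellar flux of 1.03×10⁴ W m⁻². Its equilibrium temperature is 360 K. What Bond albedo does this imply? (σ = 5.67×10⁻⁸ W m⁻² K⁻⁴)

From T_eq⁴ = S(1−A)/(4σ): 1−A = 4σT_eq⁴/S.
1−A = 4 × 5.67×10⁻⁸ × (360)⁴ / 1.03×10⁴ = 0.370.

A ≈ 0.63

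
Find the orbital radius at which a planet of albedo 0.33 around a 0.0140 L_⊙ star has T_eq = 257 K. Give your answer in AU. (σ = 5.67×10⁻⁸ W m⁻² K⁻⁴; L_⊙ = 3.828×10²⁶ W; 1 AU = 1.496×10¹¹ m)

L = 0.0140 × 3.828×10²⁶ = 5.36×10²⁴ W.
From T_eq⁴ = L(1−A)/(16πσd²): d = √[L(1−A)/(16πσT_eq⁴)].
d = √[5.36×10²⁴ × 0.67 / (16π × 5.67×10⁻⁸ × (257)⁴)] = 1.70×10¹⁰ m = 0.114 AU.

d ≈ 0.114 AU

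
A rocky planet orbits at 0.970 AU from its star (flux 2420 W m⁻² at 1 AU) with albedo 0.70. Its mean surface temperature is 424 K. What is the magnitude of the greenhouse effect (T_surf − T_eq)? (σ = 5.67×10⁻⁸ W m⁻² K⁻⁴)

S = 2420/0.970² = 2572 W m⁻².
T_eq = [S(1−A)/(4σ)]^(1/4) = [2572×0.30/(4×5.67×10⁻⁸)]^(1/4) = 241.5 K.
ΔT = T_surf − T_eq = 424 − 241.5.

ΔT ≈ 182.5 K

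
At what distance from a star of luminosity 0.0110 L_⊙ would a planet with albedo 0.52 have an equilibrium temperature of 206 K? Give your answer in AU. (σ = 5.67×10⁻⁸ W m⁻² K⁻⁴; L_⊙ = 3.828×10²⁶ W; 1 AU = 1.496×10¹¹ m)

L = 0.0110 × 3.828×10²⁶ = 4.21×10²⁴ W.
From T_eq⁴ = L(1−A)/(16πσd²): d = √[L(1−A)/(16πσT_eq⁴)].
d = √[4.21×10²⁴ × 0.48 / (16π × 5.67×10⁻⁸ × (206)⁴)] = 1.98×10¹⁰ m = 0.133 AU.

d ≈ 0.133 AU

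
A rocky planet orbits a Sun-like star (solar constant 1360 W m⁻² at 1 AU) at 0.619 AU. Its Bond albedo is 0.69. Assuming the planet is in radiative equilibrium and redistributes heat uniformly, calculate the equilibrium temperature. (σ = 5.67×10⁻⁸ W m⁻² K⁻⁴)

Flux at 0.619 AU: S = 1360/0.619² = 3550 W m⁻².
Energy balance: absorbed = emitted ⇒ πR²·S(1−A) = 4πR²·σT_eq⁴, so T_eq⁴ = S(1−A)/(4σ).
T_eq = [3550 × 0.31 / (4 × 5.67×10⁻⁸)]^(1/4) = (4.85×10⁹)^(1/4) = 264 K.

T_eq ≈ 264 K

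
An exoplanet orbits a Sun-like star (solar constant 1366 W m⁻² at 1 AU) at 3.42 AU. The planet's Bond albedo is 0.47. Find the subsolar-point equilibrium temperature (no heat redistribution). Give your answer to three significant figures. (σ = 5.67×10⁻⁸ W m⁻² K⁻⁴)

T_ss ≈ 182 K

Flux at 3.42 AU: S = 1366/3.42² = 117 W m⁻².
At the subsolar point the surface absorbs S(1−A) and emits σT⁴ per unit area — no factor of 4, since only the local patch is in balance.
T = [117 × 0.53 / 5.67×10⁻⁸]^(1/4) = (1.09×10⁹)^(1/4) = 182 K.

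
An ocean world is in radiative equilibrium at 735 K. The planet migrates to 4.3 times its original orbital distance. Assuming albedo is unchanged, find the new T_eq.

T_eq ∝ L^(1/4) · d^(−1/2).
T′ = 735 / 4.3^(1/2) = 354 K.

T_eq ≈ 354 K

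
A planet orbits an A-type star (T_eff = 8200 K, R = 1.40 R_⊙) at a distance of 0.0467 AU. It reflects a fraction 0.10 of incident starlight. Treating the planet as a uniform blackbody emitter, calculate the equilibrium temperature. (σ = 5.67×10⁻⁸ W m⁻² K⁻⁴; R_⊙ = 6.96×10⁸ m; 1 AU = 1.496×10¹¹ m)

R_⋆ = 1.40 × 6.96×10⁸ = 9.74×10⁸ m.
d = 0.0467 AU = 6.99×10⁹ m.
L = 4πR_⋆²σT_⋆⁴ = 4π(9.74×10⁸)² × 5.67×10⁻⁸ × (8200)⁴ = 3.06×10²⁷ W.
S = L/(4πd²) = 4.99×10⁶ W m⁻².
Energy balance: absorbed = emitted ⇒ πR²·S(1−A) = 4πR²·σT_eq⁴, so T_eq⁴ = S(1−A)/(4σ).
T_eq = [4.99×10⁶ × 0.90 / (4 × 5.67×10⁻⁸)]^(1/4) = (1.98×10¹³)^(1/4) = 2110 K.

T_eq ≈ 2110 K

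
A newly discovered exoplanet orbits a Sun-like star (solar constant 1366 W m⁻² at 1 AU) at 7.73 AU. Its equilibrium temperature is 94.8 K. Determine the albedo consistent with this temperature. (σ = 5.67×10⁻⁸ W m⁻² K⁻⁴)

A ≈ 0.20

Flux at 7.73 AU: S = 1366/7.73² = 22.9 W m⁻².
From T_eq⁴ = S(1−A)/(4σ): 1−A = 4σT_eq⁴/S.
1−A = 4 × 5.67×10⁻⁸ × (94.8)⁴ / 22.9 = 0.801.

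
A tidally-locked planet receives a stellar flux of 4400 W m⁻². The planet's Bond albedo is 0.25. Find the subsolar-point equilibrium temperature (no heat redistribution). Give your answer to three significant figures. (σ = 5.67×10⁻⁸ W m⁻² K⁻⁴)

At the subsolar point the surface absorbs S(1−A) and emits σT⁴ per unit area — no factor of 4, since only the local patch is in balance.
T = [4400 × 0.75 / 5.67×10⁻⁸]^(1/4) = (5.82×10¹⁰)^(1/4) = 491 K.

T_ss ≈ 491 K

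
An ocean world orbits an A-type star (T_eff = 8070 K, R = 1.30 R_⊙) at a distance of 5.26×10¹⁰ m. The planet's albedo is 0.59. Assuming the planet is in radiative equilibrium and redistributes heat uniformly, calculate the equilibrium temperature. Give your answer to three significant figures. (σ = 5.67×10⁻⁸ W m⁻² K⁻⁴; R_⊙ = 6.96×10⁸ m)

T_eq ≈ 599 K

R_⋆ = 1.30 × 6.96×10⁸ = 9.05×10⁸ m.
L = 4πR_⋆²σT_⋆⁴ = 4π(9.05×10⁸)² × 5.67×10⁻⁸ × (8070)⁴ = 2.47×10²⁷ W.
S = L/(4πd²) = 7.12×10⁴ W m⁻².
Energy balance: absorbed = emitted ⇒ πR²·S(1−A) = 4πR²·σT_eq⁴, so T_eq⁴ = S(1−A)/(4σ).
T_eq = [7.12×10⁴ × 0.41 / (4 × 5.67×10⁻⁸)]^(1/4) = (1.29×10¹¹)^(1/4) = 599 K.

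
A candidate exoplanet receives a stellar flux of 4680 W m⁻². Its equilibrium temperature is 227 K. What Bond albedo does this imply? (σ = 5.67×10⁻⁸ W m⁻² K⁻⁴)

A ≈ 0.87

From T_eq⁴ = S(1−A)/(4σ): 1−A = 4σT_eq⁴/S.
1−A = 4 × 5.67×10⁻⁸ × (227)⁴ / 4680 = 0.129.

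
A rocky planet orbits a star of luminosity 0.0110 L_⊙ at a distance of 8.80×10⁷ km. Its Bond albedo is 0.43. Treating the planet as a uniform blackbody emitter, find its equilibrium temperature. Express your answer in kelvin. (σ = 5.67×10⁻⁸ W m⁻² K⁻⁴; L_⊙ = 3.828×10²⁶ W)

d = 8.80×10⁷ km = 8.80×10¹⁰ m.
L = 0.0110 × 3.828×10²⁶ = 4.21×10²⁴ W.
Flux: S = L/(4πd²) = 4.21×10²⁴/(4π×(8.80×10¹⁰)²) = 43.3 W m⁻².
Energy balance: absorbed = emitted ⇒ πR²·S(1−A) = 4πR²·σT_eq⁴, so T_eq⁴ = S(1−A)/(4σ).
T_eq = [43.3 × 0.57 / (4 × 5.67×10⁻⁸)]^(1/4) = (1.09×10⁸)^(1/4) = 102 K.

T_eq ≈ 102 K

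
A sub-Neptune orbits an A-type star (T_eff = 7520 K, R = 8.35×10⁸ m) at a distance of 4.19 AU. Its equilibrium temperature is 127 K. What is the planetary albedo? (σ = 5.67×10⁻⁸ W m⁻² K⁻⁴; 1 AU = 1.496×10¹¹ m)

d = 4.19 AU = 6.27×10¹¹ m.
L = 4πR_⋆²σT_⋆⁴ = 4π(8.35×10⁸)² × 5.67×10⁻⁸ × (7520)⁴ = 1.59×10²⁷ W.
S = L/(4πd²) = 322 W m⁻².
From T_eq⁴ = S(1−A)/(4σ): 1−A = 4σT_eq⁴/S.
1−A = 4 × 5.67×10⁻⁸ × (127)⁴ / 322 = 0.183.

A ≈ 0.82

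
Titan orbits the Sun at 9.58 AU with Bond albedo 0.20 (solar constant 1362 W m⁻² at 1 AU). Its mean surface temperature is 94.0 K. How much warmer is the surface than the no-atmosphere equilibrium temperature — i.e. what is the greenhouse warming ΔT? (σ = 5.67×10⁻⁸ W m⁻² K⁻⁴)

ΔT ≈ 8.9 K

S = 1362/9.58² = 14.84 W m⁻².
T_eq = [S(1−A)/(4σ)]^(1/4) = [14.84×0.80/(4×5.67×10⁻⁸)]^(1/4) = 85.1 K.
ΔT = T_surf − T_eq = 94 − 85.1.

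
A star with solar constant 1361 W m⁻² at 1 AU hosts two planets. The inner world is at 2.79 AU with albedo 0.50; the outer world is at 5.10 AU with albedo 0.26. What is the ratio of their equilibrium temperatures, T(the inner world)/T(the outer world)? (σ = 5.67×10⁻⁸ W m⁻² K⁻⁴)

T_eq = [S₀(1−A)/(4σd²)]^(1/4), so T ∝ (1−A)^(1/4) / √d.
T₁ = [1361×0.50/(4×5.67×10⁻⁸×2.79²)]^(1/4) = 140.12 K.
T₂ = [1361×0.74/(4×5.67×10⁻⁸×5.10²)]^(1/4) = 114.31 K.

T₁/T₂ ≈ 1.226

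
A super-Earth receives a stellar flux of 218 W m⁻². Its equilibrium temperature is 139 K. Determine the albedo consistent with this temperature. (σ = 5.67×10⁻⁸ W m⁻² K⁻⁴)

From T_eq⁴ = S(1−A)/(4σ): 1−A = 4σT_eq⁴/S.
1−A = 4 × 5.67×10⁻⁸ × (139)⁴ / 218 = 0.388.

A ≈ 0.61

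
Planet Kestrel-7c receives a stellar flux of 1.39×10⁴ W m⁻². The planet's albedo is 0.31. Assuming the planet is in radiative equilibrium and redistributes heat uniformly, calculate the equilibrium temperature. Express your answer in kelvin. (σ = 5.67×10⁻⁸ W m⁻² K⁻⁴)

Energy balance: absorbed = emitted ⇒ πR²·S(1−A) = 4πR²·σT_eq⁴, so T_eq⁴ = S(1−A)/(4σ).
T_eq = [1.39×10⁴ × 0.69 / (4 × 5.67×10⁻⁸)]^(1/4) = (4.23×10¹⁰)^(1/4) = 453 K.

T_eq ≈ 453 K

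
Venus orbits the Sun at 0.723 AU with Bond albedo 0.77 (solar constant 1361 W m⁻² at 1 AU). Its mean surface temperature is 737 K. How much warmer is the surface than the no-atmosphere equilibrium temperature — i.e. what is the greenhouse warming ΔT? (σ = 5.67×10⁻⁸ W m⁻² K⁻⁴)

S = 1361/0.723² = 2604 W m⁻².
T_eq = [S(1−A)/(4σ)]^(1/4) = [2604×0.23/(4×5.67×10⁻⁸)]^(1/4) = 226.7 K.
ΔT = T_surf − T_eq = 737 − 226.7.

ΔT ≈ 510.3 K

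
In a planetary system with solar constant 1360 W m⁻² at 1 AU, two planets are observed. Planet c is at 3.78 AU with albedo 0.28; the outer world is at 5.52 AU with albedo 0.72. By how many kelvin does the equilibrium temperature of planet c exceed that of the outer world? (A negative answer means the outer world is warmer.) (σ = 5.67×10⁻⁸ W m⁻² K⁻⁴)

T_eq = [S₀(1−A)/(4σd²)]^(1/4), so T ∝ (1−A)^(1/4) / √d.
T₁ = [1360×0.72/(4×5.67×10⁻⁸×3.78²)]^(1/4) = 131.84 K.
T₂ = [1360×0.28/(4×5.67×10⁻⁸×5.52²)]^(1/4) = 86.16 K.

ΔT ≈ 45.7 K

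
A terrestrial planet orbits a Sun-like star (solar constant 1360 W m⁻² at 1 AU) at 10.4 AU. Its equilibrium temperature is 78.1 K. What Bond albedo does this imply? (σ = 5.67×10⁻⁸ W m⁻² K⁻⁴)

Flux at 10.4 AU: S = 1360/10.4² = 12.6 W m⁻².
From T_eq⁴ = S(1−A)/(4σ): 1−A = 4σT_eq⁴/S.
1−A = 4 × 5.67×10⁻⁸ × (78.1)⁴ / 12.6 = 0.671.

A ≈ 0.33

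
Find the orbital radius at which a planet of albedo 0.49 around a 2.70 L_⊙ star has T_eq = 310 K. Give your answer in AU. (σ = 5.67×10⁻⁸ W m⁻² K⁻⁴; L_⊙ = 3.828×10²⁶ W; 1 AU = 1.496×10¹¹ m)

d ≈ 0.946 AU

L = 2.70 × 3.828×10²⁶ = 1.03×10²⁷ W.
From T_eq⁴ = L(1−A)/(16πσd²): d = √[L(1−A)/(16πσT_eq⁴)].
d = √[1.03×10²⁷ × 0.51 / (16π × 5.67×10⁻⁸ × (310)⁴)] = 1.42×10¹¹ m = 0.946 AU.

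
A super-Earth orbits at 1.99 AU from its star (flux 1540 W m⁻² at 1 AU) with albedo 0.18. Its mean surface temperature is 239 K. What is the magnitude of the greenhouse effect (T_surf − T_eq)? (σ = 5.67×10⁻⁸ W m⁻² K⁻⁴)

S = 1540/1.99² = 388.9 W m⁻².
T_eq = [S(1−A)/(4σ)]^(1/4) = [388.9×0.82/(4×5.67×10⁻⁸)]^(1/4) = 193.6 K.
ΔT = T_surf − T_eq = 239 − 193.6.

ΔT ≈ 45.4 K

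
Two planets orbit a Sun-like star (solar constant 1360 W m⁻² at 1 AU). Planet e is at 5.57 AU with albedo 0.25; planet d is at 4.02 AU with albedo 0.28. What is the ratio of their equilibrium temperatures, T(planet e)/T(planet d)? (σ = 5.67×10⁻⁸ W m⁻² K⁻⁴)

T₁/T₂ ≈ 0.858

T_eq = [S₀(1−A)/(4σd²)]^(1/4), so T ∝ (1−A)^(1/4) / √d.
T₁ = [1360×0.75/(4×5.67×10⁻⁸×5.57²)]^(1/4) = 109.73 K.
T₂ = [1360×0.72/(4×5.67×10⁻⁸×4.02²)]^(1/4) = 127.85 K.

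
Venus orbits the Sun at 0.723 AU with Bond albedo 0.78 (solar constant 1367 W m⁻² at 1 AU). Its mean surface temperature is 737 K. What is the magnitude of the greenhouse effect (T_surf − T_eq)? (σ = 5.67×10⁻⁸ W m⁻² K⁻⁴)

S = 1367/0.723² = 2615 W m⁻².
T_eq = [S(1−A)/(4σ)]^(1/4) = [2615×0.22/(4×5.67×10⁻⁸)]^(1/4) = 224.4 K.
ΔT = T_surf − T_eq = 737 − 224.4.

ΔT ≈ 512.6 K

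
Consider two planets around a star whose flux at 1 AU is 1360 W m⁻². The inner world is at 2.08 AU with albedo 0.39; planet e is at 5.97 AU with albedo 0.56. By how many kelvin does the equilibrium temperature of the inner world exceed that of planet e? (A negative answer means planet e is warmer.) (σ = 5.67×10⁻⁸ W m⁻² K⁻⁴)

T_eq = [S₀(1−A)/(4σd²)]^(1/4), so T ∝ (1−A)^(1/4) / √d.
T₁ = [1360×0.61/(4×5.67×10⁻⁸×2.08²)]^(1/4) = 170.52 K.
T₂ = [1360×0.44/(4×5.67×10⁻⁸×5.97²)]^(1/4) = 92.76 K.

ΔT ≈ 77.8 K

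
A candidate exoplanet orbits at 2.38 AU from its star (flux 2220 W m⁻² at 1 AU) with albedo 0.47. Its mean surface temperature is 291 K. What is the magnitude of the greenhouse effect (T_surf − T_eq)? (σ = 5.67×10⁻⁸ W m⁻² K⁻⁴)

ΔT ≈ 117.0 K

S = 2220/2.38² = 391.9 W m⁻².
T_eq = [S(1−A)/(4σ)]^(1/4) = [391.9×0.53/(4×5.67×10⁻⁸)]^(1/4) = 174.0 K.
ΔT = T_surf − T_eq = 291 − 174.0.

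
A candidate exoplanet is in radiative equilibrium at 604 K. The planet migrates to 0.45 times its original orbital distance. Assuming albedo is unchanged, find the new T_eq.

T_eq ≈ 900 K

T_eq ∝ L^(1/4) · d^(−1/2).
T′ = 604 / 0.45^(1/2) = 900 K.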